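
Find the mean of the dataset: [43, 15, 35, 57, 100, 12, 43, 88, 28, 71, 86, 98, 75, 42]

56.6429

Step 1: Sum all values: 43 + 15 + 35 + 57 + 100 + 12 + 43 + 88 + 28 + 71 + 86 + 98 + 75 + 42 = 793
Step 2: Count the number of values: n = 14
Step 3: Mean = sum / n = 793 / 14 = 56.6429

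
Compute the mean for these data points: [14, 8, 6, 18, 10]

11.2

Step 1: Sum all values: 14 + 8 + 6 + 18 + 10 = 56
Step 2: Count the number of values: n = 5
Step 3: Mean = sum / n = 56 / 5 = 11.2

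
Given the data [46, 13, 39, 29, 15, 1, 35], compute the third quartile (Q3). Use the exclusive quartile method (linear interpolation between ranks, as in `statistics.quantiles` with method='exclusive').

39

Step 1: Sort the data: [1, 13, 15, 29, 35, 39, 46]
Step 2: n = 7
Step 3: Using the exclusive quartile method:
  Q1 = 13
  Q2 (median) = 29
  Q3 = 39
  IQR = Q3 - Q1 = 39 - 13 = 26
Step 4: Q3 = 39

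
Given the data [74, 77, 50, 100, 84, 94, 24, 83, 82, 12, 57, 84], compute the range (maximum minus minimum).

88

Step 1: Identify the maximum value: max = 100
Step 2: Identify the minimum value: min = 12
Step 3: Range = max - min = 100 - 12 = 88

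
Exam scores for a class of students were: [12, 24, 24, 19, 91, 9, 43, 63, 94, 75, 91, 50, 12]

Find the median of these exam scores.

43

Step 1: Sort the data in ascending order: [9, 12, 12, 19, 24, 24, 43, 50, 63, 75, 91, 91, 94]
Step 2: The number of values is n = 13.
Step 3: Since n is odd, the median is the middle value at position 7: 43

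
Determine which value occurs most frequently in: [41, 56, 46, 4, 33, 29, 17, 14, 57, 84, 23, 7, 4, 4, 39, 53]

4

Step 1: Count the frequency of each value:
  4: appears 3 time(s)
  7: appears 1 time(s)
  14: appears 1 time(s)
  17: appears 1 time(s)
  23: appears 1 time(s)
  29: appears 1 time(s)
  33: appears 1 time(s)
  39: appears 1 time(s)
  41: appears 1 time(s)
  46: appears 1 time(s)
  53: appears 1 time(s)
  56: appears 1 time(s)
  57: appears 1 time(s)
  84: appears 1 time(s)
Step 2: The value 4 appears most frequently (3 times).
Step 3: Mode = 4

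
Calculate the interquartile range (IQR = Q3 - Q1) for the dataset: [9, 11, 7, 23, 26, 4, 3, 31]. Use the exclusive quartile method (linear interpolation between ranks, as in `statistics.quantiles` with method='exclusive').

20.5

Step 1: Sort the data: [3, 4, 7, 9, 11, 23, 26, 31]
Step 2: n = 8
Step 3: Using the exclusive quartile method:
  Q1 = 4.75
  Q2 (median) = 10
  Q3 = 25.25
  IQR = Q3 - Q1 = 25.25 - 4.75 = 20.5
Step 4: IQR = 20.5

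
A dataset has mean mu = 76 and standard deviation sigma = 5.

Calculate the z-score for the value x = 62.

-2.8

Step 1: Recall the z-score formula: z = (x - mu) / sigma
Step 2: Substitute values: z = (62 - 76) / 5
Step 3: z = -14 / 5 = -2.8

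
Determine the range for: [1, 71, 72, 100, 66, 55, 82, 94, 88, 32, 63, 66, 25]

99

Step 1: Identify the maximum value: max = 100
Step 2: Identify the minimum value: min = 1
Step 3: Range = max - min = 100 - 1 = 99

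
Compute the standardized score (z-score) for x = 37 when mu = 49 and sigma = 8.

-1.5

Step 1: Recall the z-score formula: z = (x - mu) / sigma
Step 2: Substitute values: z = (37 - 49) / 8
Step 3: z = -12 / 8 = -1.5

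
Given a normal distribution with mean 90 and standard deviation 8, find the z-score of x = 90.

0

Step 1: Recall the z-score formula: z = (x - mu) / sigma
Step 2: Substitute values: z = (90 - 90) / 8
Step 3: z = 0 / 8 = 0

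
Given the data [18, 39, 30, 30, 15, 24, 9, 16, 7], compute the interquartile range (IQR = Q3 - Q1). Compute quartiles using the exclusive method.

18

Step 1: Sort the data: [7, 9, 15, 16, 18, 24, 30, 30, 39]
Step 2: n = 9
Step 3: Using the exclusive quartile method:
  Q1 = 12
  Q2 (median) = 18
  Q3 = 30
  IQR = Q3 - Q1 = 30 - 12 = 18
Step 4: IQR = 18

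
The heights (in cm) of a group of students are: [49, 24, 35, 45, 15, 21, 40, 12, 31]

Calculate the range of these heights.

37

Step 1: Identify the maximum value: max = 49
Step 2: Identify the minimum value: min = 12
Step 3: Range = max - min = 49 - 12 = 37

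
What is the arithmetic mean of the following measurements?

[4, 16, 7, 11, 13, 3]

9

Step 1: Sum all values: 4 + 16 + 7 + 11 + 13 + 3 = 54
Step 2: Count the number of values: n = 6
Step 3: Mean = sum / n = 54 / 6 = 9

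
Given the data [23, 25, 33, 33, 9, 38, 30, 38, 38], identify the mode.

38

Step 1: Count the frequency of each value:
  9: appears 1 time(s)
  23: appears 1 time(s)
  25: appears 1 time(s)
  30: appears 1 time(s)
  33: appears 2 time(s)
  38: appears 3 time(s)
Step 2: The value 38 appears most frequently (3 times).
Step 3: Mode = 38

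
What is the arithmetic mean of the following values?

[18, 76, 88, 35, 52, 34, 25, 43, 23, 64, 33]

44.6364

Step 1: Sum all values: 18 + 76 + 88 + 35 + 52 + 34 + 25 + 43 + 23 + 64 + 33 = 491
Step 2: Count the number of values: n = 11
Step 3: Mean = sum / n = 491 / 11 = 44.6364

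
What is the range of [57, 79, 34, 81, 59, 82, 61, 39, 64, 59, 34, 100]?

66

Step 1: Identify the maximum value: max = 100
Step 2: Identify the minimum value: min = 34
Step 3: Range = max - min = 100 - 34 = 66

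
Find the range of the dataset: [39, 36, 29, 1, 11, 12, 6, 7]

38

Step 1: Identify the maximum value: max = 39
Step 2: Identify the minimum value: min = 1
Step 3: Range = max - min = 39 - 1 = 38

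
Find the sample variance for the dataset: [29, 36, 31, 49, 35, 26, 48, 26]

82.8571

Step 1: Compute the mean: (29 + 36 + 31 + 49 + 35 + 26 + 48 + 26) / 8 = 35
Step 2: Compute squared deviations from the mean:
  (29 - 35)^2 = 36
  (36 - 35)^2 = 1
  (31 - 35)^2 = 16
  (49 - 35)^2 = 196
  (35 - 35)^2 = 0
  (26 - 35)^2 = 81
  (48 - 35)^2 = 169
  (26 - 35)^2 = 81
Step 3: Sum of squared deviations = 580
Step 4: Sample variance = 580 / 7 = 82.8571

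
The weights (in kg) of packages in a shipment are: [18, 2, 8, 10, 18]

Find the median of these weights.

10

Step 1: Sort the data in ascending order: [2, 8, 10, 18, 18]
Step 2: The number of values is n = 5.
Step 3: Since n is odd, the median is the middle value at position 3: 10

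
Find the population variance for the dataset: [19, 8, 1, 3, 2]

44.24

Step 1: Compute the mean: (19 + 8 + 1 + 3 + 2) / 5 = 6.6
Step 2: Compute squared deviations from the mean:
  (19 - 6.6)^2 = 153.76
  (8 - 6.6)^2 = 1.96
  (1 - 6.6)^2 = 31.36
  (3 - 6.6)^2 = 12.96
  (2 - 6.6)^2 = 21.16
Step 3: Sum of squared deviations = 221.2
Step 4: Population variance = 221.2 / 5 = 44.24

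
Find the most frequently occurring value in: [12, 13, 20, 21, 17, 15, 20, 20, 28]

20

Step 1: Count the frequency of each value:
  12: appears 1 time(s)
  13: appears 1 time(s)
  15: appears 1 time(s)
  17: appears 1 time(s)
  20: appears 3 time(s)
  21: appears 1 time(s)
  28: appears 1 time(s)
Step 2: The value 20 appears most frequently (3 times).
Step 3: Mode = 20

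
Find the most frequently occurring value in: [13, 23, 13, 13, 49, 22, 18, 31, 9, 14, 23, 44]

13

Step 1: Count the frequency of each value:
  9: appears 1 time(s)
  13: appears 3 time(s)
  14: appears 1 time(s)
  18: appears 1 time(s)
  22: appears 1 time(s)
  23: appears 2 time(s)
  31: appears 1 time(s)
  44: appears 1 time(s)
  49: appears 1 time(s)
Step 2: The value 13 appears most frequently (3 times).
Step 3: Mode = 13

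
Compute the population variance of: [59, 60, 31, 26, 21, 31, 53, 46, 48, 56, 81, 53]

271.0764

Step 1: Compute the mean: (59 + 60 + 31 + 26 + 21 + 31 + 53 + 46 + 48 + 56 + 81 + 53) / 12 = 47.0833
Step 2: Compute squared deviations from the mean:
  (59 - 47.0833)^2 = 142.0069
  (60 - 47.0833)^2 = 166.8403
  (31 - 47.0833)^2 = 258.6736
  (26 - 47.0833)^2 = 444.5069
  (21 - 47.0833)^2 = 680.3403
  (31 - 47.0833)^2 = 258.6736
  (53 - 47.0833)^2 = 35.0069
  (46 - 47.0833)^2 = 1.1736
  (48 - 47.0833)^2 = 0.8403
  (56 - 47.0833)^2 = 79.5069
  (81 - 47.0833)^2 = 1150.3403
  (53 - 47.0833)^2 = 35.0069
Step 3: Sum of squared deviations = 3252.9167
Step 4: Population variance = 3252.9167 / 12 = 271.0764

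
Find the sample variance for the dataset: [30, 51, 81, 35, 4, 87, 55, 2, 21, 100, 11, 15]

1137.8182

Step 1: Compute the mean: (30 + 51 + 81 + 35 + 4 + 87 + 55 + 2 + 21 + 100 + 11 + 15) / 12 = 41
Step 2: Compute squared deviations from the mean:
  (30 - 41)^2 = 121
  (51 - 41)^2 = 100
  (81 - 41)^2 = 1600
  (35 - 41)^2 = 36
  (4 - 41)^2 = 1369
  (87 - 41)^2 = 2116
  (55 - 41)^2 = 196
  (2 - 41)^2 = 1521
  (21 - 41)^2 = 400
  (100 - 41)^2 = 3481
  (11 - 41)^2 = 900
  (15 - 41)^2 = 676
Step 3: Sum of squared deviations = 12516
Step 4: Sample variance = 12516 / 11 = 1137.8182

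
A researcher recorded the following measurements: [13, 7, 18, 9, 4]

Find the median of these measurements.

9

Step 1: Sort the data in ascending order: [4, 7, 9, 13, 18]
Step 2: The number of values is n = 5.
Step 3: Since n is odd, the median is the middle value at position 3: 9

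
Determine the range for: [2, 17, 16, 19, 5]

17

Step 1: Identify the maximum value: max = 19
Step 2: Identify the minimum value: min = 2
Step 3: Range = max - min = 19 - 2 = 17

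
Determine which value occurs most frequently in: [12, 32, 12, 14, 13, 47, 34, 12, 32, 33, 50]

12

Step 1: Count the frequency of each value:
  12: appears 3 time(s)
  13: appears 1 time(s)
  14: appears 1 time(s)
  32: appears 2 time(s)
  33: appears 1 time(s)
  34: appears 1 time(s)
  47: appears 1 time(s)
  50: appears 1 time(s)
Step 2: The value 12 appears most frequently (3 times).
Step 3: Mode = 12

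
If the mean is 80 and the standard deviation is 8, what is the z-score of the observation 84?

0.5

Step 1: Recall the z-score formula: z = (x - mu) / sigma
Step 2: Substitute values: z = (84 - 80) / 8
Step 3: z = 4 / 8 = 0.5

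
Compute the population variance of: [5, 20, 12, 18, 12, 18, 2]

40.5306

Step 1: Compute the mean: (5 + 20 + 12 + 18 + 12 + 18 + 2) / 7 = 12.4286
Step 2: Compute squared deviations from the mean:
  (5 - 12.4286)^2 = 55.1837
  (20 - 12.4286)^2 = 57.3265
  (12 - 12.4286)^2 = 0.1837
  (18 - 12.4286)^2 = 31.0408
  (12 - 12.4286)^2 = 0.1837
  (18 - 12.4286)^2 = 31.0408
  (2 - 12.4286)^2 = 108.7551
Step 3: Sum of squared deviations = 283.7143
Step 4: Population variance = 283.7143 / 7 = 40.5306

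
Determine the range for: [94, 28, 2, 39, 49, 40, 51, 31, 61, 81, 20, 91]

92

Step 1: Identify the maximum value: max = 94
Step 2: Identify the minimum value: min = 2
Step 3: Range = max - min = 94 - 2 = 92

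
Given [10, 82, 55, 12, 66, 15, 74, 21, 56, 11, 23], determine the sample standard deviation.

28.0295

Step 1: Compute the mean: 38.6364
Step 2: Sum of squared deviations from the mean: 7856.5455
Step 3: Sample variance = 7856.5455 / 10 = 785.6545
Step 4: Standard deviation = sqrt(785.6545) = 28.0295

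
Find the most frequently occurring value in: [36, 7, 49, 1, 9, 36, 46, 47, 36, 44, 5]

36

Step 1: Count the frequency of each value:
  1: appears 1 time(s)
  5: appears 1 time(s)
  7: appears 1 time(s)
  9: appears 1 time(s)
  36: appears 3 time(s)
  44: appears 1 time(s)
  46: appears 1 time(s)
  47: appears 1 time(s)
  49: appears 1 time(s)
Step 2: The value 36 appears most frequently (3 times).
Step 3: Mode = 36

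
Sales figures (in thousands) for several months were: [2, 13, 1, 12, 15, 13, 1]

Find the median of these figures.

12

Step 1: Sort the data in ascending order: [1, 1, 2, 12, 13, 13, 15]
Step 2: The number of values is n = 7.
Step 3: Since n is odd, the median is the middle value at position 4: 12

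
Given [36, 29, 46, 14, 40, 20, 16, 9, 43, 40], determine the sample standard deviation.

13.5405

Step 1: Compute the mean: 29.3
Step 2: Sum of squared deviations from the mean: 1650.1
Step 3: Sample variance = 1650.1 / 9 = 183.3444
Step 4: Standard deviation = sqrt(183.3444) = 13.5405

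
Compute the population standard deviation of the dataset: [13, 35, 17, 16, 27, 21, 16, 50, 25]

11.1167

Step 1: Compute the mean: 24.4444
Step 2: Sum of squared deviations from the mean: 1112.2222
Step 3: Population variance = 1112.2222 / 9 = 123.5802
Step 4: Standard deviation = sqrt(123.5802) = 11.1167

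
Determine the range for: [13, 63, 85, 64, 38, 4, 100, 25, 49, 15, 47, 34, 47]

96

Step 1: Identify the maximum value: max = 100
Step 2: Identify the minimum value: min = 4
Step 3: Range = max - min = 100 - 4 = 96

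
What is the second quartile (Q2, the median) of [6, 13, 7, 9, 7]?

7

Step 1: Sort the data: [6, 7, 7, 9, 13]
Step 2: n = 5
Step 3: Q2 is the median. Since n is odd, it is the middle value at position 3: 7
Step 4: Q2 = 7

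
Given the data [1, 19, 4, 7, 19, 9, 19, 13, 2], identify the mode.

19

Step 1: Count the frequency of each value:
  1: appears 1 time(s)
  2: appears 1 time(s)
  4: appears 1 time(s)
  7: appears 1 time(s)
  9: appears 1 time(s)
  13: appears 1 time(s)
  19: appears 3 time(s)
Step 2: The value 19 appears most frequently (3 times).
Step 3: Mode = 19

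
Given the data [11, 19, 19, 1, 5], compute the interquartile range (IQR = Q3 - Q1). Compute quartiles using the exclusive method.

16

Step 1: Sort the data: [1, 5, 11, 19, 19]
Step 2: n = 5
Step 3: Using the exclusive quartile method:
  Q1 = 3
  Q2 (median) = 11
  Q3 = 19
  IQR = Q3 - Q1 = 19 - 3 = 16
Step 4: IQR = 16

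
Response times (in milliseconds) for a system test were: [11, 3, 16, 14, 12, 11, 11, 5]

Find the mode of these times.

11

Step 1: Count the frequency of each value:
  3: appears 1 time(s)
  5: appears 1 time(s)
  11: appears 3 time(s)
  12: appears 1 time(s)
  14: appears 1 time(s)
  16: appears 1 time(s)
Step 2: The value 11 appears most frequently (3 times).
Step 3: Mode = 11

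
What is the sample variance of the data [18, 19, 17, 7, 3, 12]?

42.6667

Step 1: Compute the mean: (18 + 19 + 17 + 7 + 3 + 12) / 6 = 12.6667
Step 2: Compute squared deviations from the mean:
  (18 - 12.6667)^2 = 28.4444
  (19 - 12.6667)^2 = 40.1111
  (17 - 12.6667)^2 = 18.7778
  (7 - 12.6667)^2 = 32.1111
  (3 - 12.6667)^2 = 93.4444
  (12 - 12.6667)^2 = 0.4444
Step 3: Sum of squared deviations = 213.3333
Step 4: Sample variance = 213.3333 / 5 = 42.6667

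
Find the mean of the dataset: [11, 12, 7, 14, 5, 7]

9.3333

Step 1: Sum all values: 11 + 12 + 7 + 14 + 5 + 7 = 56
Step 2: Count the number of values: n = 6
Step 3: Mean = sum / n = 56 / 6 = 9.3333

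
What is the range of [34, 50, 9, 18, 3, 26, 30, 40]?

47

Step 1: Identify the maximum value: max = 50
Step 2: Identify the minimum value: min = 3
Step 3: Range = max - min = 50 - 3 = 47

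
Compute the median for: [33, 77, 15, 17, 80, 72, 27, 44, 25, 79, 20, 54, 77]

44

Step 1: Sort the data in ascending order: [15, 17, 20, 25, 27, 33, 44, 54, 72, 77, 77, 79, 80]
Step 2: The number of values is n = 13.
Step 3: Since n is odd, the median is the middle value at position 7: 44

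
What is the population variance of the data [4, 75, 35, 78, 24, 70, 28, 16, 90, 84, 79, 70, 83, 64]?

788.1224

Step 1: Compute the mean: (4 + 75 + 35 + 78 + 24 + 70 + 28 + 16 + 90 + 84 + 79 + 70 + 83 + 64) / 14 = 57.1429
Step 2: Compute squared deviations from the mean:
  (4 - 57.1429)^2 = 2824.1633
  (75 - 57.1429)^2 = 318.8776
  (35 - 57.1429)^2 = 490.3061
  (78 - 57.1429)^2 = 435.0204
  (24 - 57.1429)^2 = 1098.449
  (70 - 57.1429)^2 = 165.3061
  (28 - 57.1429)^2 = 849.3061
  (16 - 57.1429)^2 = 1692.7347
  (90 - 57.1429)^2 = 1079.5918
  (84 - 57.1429)^2 = 721.3061
  (79 - 57.1429)^2 = 477.7347
  (70 - 57.1429)^2 = 165.3061
  (83 - 57.1429)^2 = 668.5918
  (64 - 57.1429)^2 = 47.0204
Step 3: Sum of squared deviations = 11033.7143
Step 4: Population variance = 11033.7143 / 14 = 788.1224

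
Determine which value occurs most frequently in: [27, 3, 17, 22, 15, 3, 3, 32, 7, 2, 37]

3

Step 1: Count the frequency of each value:
  2: appears 1 time(s)
  3: appears 3 time(s)
  7: appears 1 time(s)
  15: appears 1 time(s)
  17: appears 1 time(s)
  22: appears 1 time(s)
  27: appears 1 time(s)
  32: appears 1 time(s)
  37: appears 1 time(s)
Step 2: The value 3 appears most frequently (3 times).
Step 3: Mode = 3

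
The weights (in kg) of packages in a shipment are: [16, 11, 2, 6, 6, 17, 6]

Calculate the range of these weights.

15

Step 1: Identify the maximum value: max = 17
Step 2: Identify the minimum value: min = 2
Step 3: Range = max - min = 17 - 2 = 15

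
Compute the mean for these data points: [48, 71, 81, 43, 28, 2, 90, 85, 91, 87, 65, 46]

61.4167

Step 1: Sum all values: 48 + 71 + 81 + 43 + 28 + 2 + 90 + 85 + 91 + 87 + 65 + 46 = 737
Step 2: Count the number of values: n = 12
Step 3: Mean = sum / n = 737 / 12 = 61.4167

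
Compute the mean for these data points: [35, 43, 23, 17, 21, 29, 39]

29.5714

Step 1: Sum all values: 35 + 43 + 23 + 17 + 21 + 29 + 39 = 207
Step 2: Count the number of values: n = 7
Step 3: Mean = sum / n = 207 / 7 = 29.5714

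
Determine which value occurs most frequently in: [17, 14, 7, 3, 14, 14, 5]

14

Step 1: Count the frequency of each value:
  3: appears 1 time(s)
  5: appears 1 time(s)
  7: appears 1 time(s)
  14: appears 3 time(s)
  17: appears 1 time(s)
Step 2: The value 14 appears most frequently (3 times).
Step 3: Mode = 14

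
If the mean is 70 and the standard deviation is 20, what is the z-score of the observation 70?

0

Step 1: Recall the z-score formula: z = (x - mu) / sigma
Step 2: Substitute values: z = (70 - 70) / 20
Step 3: z = 0 / 20 = 0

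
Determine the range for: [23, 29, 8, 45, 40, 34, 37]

37

Step 1: Identify the maximum value: max = 45
Step 2: Identify the minimum value: min = 8
Step 3: Range = max - min = 45 - 8 = 37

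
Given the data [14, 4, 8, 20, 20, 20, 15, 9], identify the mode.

20

Step 1: Count the frequency of each value:
  4: appears 1 time(s)
  8: appears 1 time(s)
  9: appears 1 time(s)
  14: appears 1 time(s)
  15: appears 1 time(s)
  20: appears 3 time(s)
Step 2: The value 20 appears most frequently (3 times).
Step 3: Mode = 20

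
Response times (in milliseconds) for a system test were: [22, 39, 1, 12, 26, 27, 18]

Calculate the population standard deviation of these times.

11.1831

Step 1: Compute the mean: 20.7143
Step 2: Sum of squared deviations from the mean: 875.4286
Step 3: Population variance = 875.4286 / 7 = 125.0612
Step 4: Standard deviation = sqrt(125.0612) = 11.1831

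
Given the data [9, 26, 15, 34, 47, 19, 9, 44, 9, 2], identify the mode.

9

Step 1: Count the frequency of each value:
  2: appears 1 time(s)
  9: appears 3 time(s)
  15: appears 1 time(s)
  19: appears 1 time(s)
  26: appears 1 time(s)
  34: appears 1 time(s)
  44: appears 1 time(s)
  47: appears 1 time(s)
Step 2: The value 9 appears most frequently (3 times).
Step 3: Mode = 9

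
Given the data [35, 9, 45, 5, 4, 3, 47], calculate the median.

9

Step 1: Sort the data in ascending order: [3, 4, 5, 9, 35, 45, 47]
Step 2: The number of values is n = 7.
Step 3: Since n is odd, the median is the middle value at position 4: 9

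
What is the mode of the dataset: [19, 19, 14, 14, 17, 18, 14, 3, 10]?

14

Step 1: Count the frequency of each value:
  3: appears 1 time(s)
  10: appears 1 time(s)
  14: appears 3 time(s)
  17: appears 1 time(s)
  18: appears 1 time(s)
  19: appears 2 time(s)
Step 2: The value 14 appears most frequently (3 times).
Step 3: Mode = 14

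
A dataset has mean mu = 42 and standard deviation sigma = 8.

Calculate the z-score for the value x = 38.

-0.5

Step 1: Recall the z-score formula: z = (x - mu) / sigma
Step 2: Substitute values: z = (38 - 42) / 8
Step 3: z = -4 / 8 = -0.5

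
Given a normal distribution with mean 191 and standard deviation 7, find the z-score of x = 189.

-0.2857

Step 1: Recall the z-score formula: z = (x - mu) / sigma
Step 2: Substitute values: z = (189 - 191) / 7
Step 3: z = -2 / 7 = -0.2857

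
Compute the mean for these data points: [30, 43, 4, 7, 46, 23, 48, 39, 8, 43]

29.1

Step 1: Sum all values: 30 + 43 + 4 + 7 + 46 + 23 + 48 + 39 + 8 + 43 = 291
Step 2: Count the number of values: n = 10
Step 3: Mean = sum / n = 291 / 10 = 29.1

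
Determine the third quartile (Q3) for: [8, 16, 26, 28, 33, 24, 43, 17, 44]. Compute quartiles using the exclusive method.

38

Step 1: Sort the data: [8, 16, 17, 24, 26, 28, 33, 43, 44]
Step 2: n = 9
Step 3: Using the exclusive quartile method:
  Q1 = 16.5
  Q2 (median) = 26
  Q3 = 38
  IQR = Q3 - Q1 = 38 - 16.5 = 21.5
Step 4: Q3 = 38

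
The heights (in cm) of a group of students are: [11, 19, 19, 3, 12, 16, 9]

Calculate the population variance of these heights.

28.7755

Step 1: Compute the mean: (11 + 19 + 19 + 3 + 12 + 16 + 9) / 7 = 12.7143
Step 2: Compute squared deviations from the mean:
  (11 - 12.7143)^2 = 2.9388
  (19 - 12.7143)^2 = 39.5102
  (19 - 12.7143)^2 = 39.5102
  (3 - 12.7143)^2 = 94.3673
  (12 - 12.7143)^2 = 0.5102
  (16 - 12.7143)^2 = 10.7959
  (9 - 12.7143)^2 = 13.7959
Step 3: Sum of squared deviations = 201.4286
Step 4: Population variance = 201.4286 / 7 = 28.7755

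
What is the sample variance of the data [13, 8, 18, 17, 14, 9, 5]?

23.3333

Step 1: Compute the mean: (13 + 8 + 18 + 17 + 14 + 9 + 5) / 7 = 12
Step 2: Compute squared deviations from the mean:
  (13 - 12)^2 = 1
  (8 - 12)^2 = 16
  (18 - 12)^2 = 36
  (17 - 12)^2 = 25
  (14 - 12)^2 = 4
  (9 - 12)^2 = 9
  (5 - 12)^2 = 49
Step 3: Sum of squared deviations = 140
Step 4: Sample variance = 140 / 6 = 23.3333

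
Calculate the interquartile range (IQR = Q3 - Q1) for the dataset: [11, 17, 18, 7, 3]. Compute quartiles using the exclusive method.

12.5

Step 1: Sort the data: [3, 7, 11, 17, 18]
Step 2: n = 5
Step 3: Using the exclusive quartile method:
  Q1 = 5
  Q2 (median) = 11
  Q3 = 17.5
  IQR = Q3 - Q1 = 17.5 - 5 = 12.5
Step 4: IQR = 12.5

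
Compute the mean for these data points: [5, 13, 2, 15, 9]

8.8

Step 1: Sum all values: 5 + 13 + 2 + 15 + 9 = 44
Step 2: Count the number of values: n = 5
Step 3: Mean = sum / n = 44 / 5 = 8.8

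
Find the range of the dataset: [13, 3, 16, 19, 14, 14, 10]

16

Step 1: Identify the maximum value: max = 19
Step 2: Identify the minimum value: min = 3
Step 3: Range = max - min = 19 - 3 = 16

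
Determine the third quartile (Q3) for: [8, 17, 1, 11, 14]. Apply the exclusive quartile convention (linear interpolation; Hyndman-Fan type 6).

15.5

Step 1: Sort the data: [1, 8, 11, 14, 17]
Step 2: n = 5
Step 3: Using the exclusive quartile method:
  Q1 = 4.5
  Q2 (median) = 11
  Q3 = 15.5
  IQR = Q3 - Q1 = 15.5 - 4.5 = 11
Step 4: Q3 = 15.5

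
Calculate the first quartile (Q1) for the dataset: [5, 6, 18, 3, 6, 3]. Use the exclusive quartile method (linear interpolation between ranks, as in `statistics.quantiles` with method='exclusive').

3

Step 1: Sort the data: [3, 3, 5, 6, 6, 18]
Step 2: n = 6
Step 3: Using the exclusive quartile method:
  Q1 = 3
  Q2 (median) = 5.5
  Q3 = 9
  IQR = Q3 - Q1 = 9 - 3 = 6
Step 4: Q1 = 3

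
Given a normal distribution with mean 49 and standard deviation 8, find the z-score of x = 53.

0.5

Step 1: Recall the z-score formula: z = (x - mu) / sigma
Step 2: Substitute values: z = (53 - 49) / 8
Step 3: z = 4 / 8 = 0.5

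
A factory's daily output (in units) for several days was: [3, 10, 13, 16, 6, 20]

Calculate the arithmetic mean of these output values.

11.3333

Step 1: Sum all values: 3 + 10 + 13 + 16 + 6 + 20 = 68
Step 2: Count the number of values: n = 6
Step 3: Mean = sum / n = 68 / 6 = 11.3333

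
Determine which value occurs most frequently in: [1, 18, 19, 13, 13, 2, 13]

13

Step 1: Count the frequency of each value:
  1: appears 1 time(s)
  2: appears 1 time(s)
  13: appears 3 time(s)
  18: appears 1 time(s)
  19: appears 1 time(s)
Step 2: The value 13 appears most frequently (3 times).
Step 3: Mode = 13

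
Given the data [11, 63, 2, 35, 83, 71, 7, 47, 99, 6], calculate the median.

41

Step 1: Sort the data in ascending order: [2, 6, 7, 11, 35, 47, 63, 71, 83, 99]
Step 2: The number of values is n = 10.
Step 3: Since n is even, the median is the average of positions 5 and 6:
  Median = (35 + 47) / 2 = 41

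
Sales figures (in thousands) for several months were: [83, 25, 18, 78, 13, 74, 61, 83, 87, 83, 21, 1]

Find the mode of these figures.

83

Step 1: Count the frequency of each value:
  1: appears 1 time(s)
  13: appears 1 time(s)
  18: appears 1 time(s)
  21: appears 1 time(s)
  25: appears 1 time(s)
  61: appears 1 time(s)
  74: appears 1 time(s)
  78: appears 1 time(s)
  83: appears 3 time(s)
  87: appears 1 time(s)
Step 2: The value 83 appears most frequently (3 times).
Step 3: Mode = 83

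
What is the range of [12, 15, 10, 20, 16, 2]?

18

Step 1: Identify the maximum value: max = 20
Step 2: Identify the minimum value: min = 2
Step 3: Range = max - min = 20 - 2 = 18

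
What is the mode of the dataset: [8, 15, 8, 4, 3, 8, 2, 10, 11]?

8

Step 1: Count the frequency of each value:
  2: appears 1 time(s)
  3: appears 1 time(s)
  4: appears 1 time(s)
  8: appears 3 time(s)
  10: appears 1 time(s)
  11: appears 1 time(s)
  15: appears 1 time(s)
Step 2: The value 8 appears most frequently (3 times).
Step 3: Mode = 8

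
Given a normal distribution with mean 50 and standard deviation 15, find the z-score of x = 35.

-1

Step 1: Recall the z-score formula: z = (x - mu) / sigma
Step 2: Substitute values: z = (35 - 50) / 15
Step 3: z = -15 / 15 = -1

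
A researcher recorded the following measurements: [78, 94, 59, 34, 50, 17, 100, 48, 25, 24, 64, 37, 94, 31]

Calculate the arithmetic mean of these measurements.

53.9286

Step 1: Sum all values: 78 + 94 + 59 + 34 + 50 + 17 + 100 + 48 + 25 + 24 + 64 + 37 + 94 + 31 = 755
Step 2: Count the number of values: n = 14
Step 3: Mean = sum / n = 755 / 14 = 53.9286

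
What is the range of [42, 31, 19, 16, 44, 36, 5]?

39

Step 1: Identify the maximum value: max = 44
Step 2: Identify the minimum value: min = 5
Step 3: Range = max - min = 44 - 5 = 39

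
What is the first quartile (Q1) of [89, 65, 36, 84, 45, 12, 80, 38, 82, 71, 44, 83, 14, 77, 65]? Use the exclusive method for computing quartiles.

38

Step 1: Sort the data: [12, 14, 36, 38, 44, 45, 65, 65, 71, 77, 80, 82, 83, 84, 89]
Step 2: n = 15
Step 3: Using the exclusive quartile method:
  Q1 = 38
  Q2 (median) = 65
  Q3 = 82
  IQR = Q3 - Q1 = 82 - 38 = 44
Step 4: Q1 = 38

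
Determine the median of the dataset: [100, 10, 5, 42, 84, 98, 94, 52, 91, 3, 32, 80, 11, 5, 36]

42

Step 1: Sort the data in ascending order: [3, 5, 5, 10, 11, 32, 36, 42, 52, 80, 84, 91, 94, 98, 100]
Step 2: The number of values is n = 15.
Step 3: Since n is odd, the median is the middle value at position 8: 42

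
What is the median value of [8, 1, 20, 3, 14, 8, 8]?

8

Step 1: Sort the data in ascending order: [1, 3, 8, 8, 8, 14, 20]
Step 2: The number of values is n = 7.
Step 3: Since n is odd, the median is the middle value at position 4: 8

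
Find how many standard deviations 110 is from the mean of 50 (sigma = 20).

3

Step 1: Recall the z-score formula: z = (x - mu) / sigma
Step 2: Substitute values: z = (110 - 50) / 20
Step 3: z = 60 / 20 = 3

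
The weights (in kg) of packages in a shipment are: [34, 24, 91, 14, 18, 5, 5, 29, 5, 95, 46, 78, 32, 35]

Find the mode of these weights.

5

Step 1: Count the frequency of each value:
  5: appears 3 time(s)
  14: appears 1 time(s)
  18: appears 1 time(s)
  24: appears 1 time(s)
  29: appears 1 time(s)
  32: appears 1 time(s)
  34: appears 1 time(s)
  35: appears 1 time(s)
  46: appears 1 time(s)
  78: appears 1 time(s)
  91: appears 1 time(s)
  95: appears 1 time(s)
Step 2: The value 5 appears most frequently (3 times).
Step 3: Mode = 5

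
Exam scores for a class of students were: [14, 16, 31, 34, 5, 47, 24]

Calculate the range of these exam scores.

42

Step 1: Identify the maximum value: max = 47
Step 2: Identify the minimum value: min = 5
Step 3: Range = max - min = 47 - 5 = 42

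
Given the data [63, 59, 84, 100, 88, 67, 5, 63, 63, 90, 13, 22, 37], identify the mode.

63

Step 1: Count the frequency of each value:
  5: appears 1 time(s)
  13: appears 1 time(s)
  22: appears 1 time(s)
  37: appears 1 time(s)
  59: appears 1 time(s)
  63: appears 3 time(s)
  67: appears 1 time(s)
  84: appears 1 time(s)
  88: appears 1 time(s)
  90: appears 1 time(s)
  100: appears 1 time(s)
Step 2: The value 63 appears most frequently (3 times).
Step 3: Mode = 63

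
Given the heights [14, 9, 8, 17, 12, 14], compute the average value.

12.3333

Step 1: Sum all values: 14 + 9 + 8 + 17 + 12 + 14 = 74
Step 2: Count the number of values: n = 6
Step 3: Mean = sum / n = 74 / 6 = 12.3333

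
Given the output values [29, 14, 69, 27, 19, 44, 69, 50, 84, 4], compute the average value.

40.9

Step 1: Sum all values: 29 + 14 + 69 + 27 + 19 + 44 + 69 + 50 + 84 + 4 = 409
Step 2: Count the number of values: n = 10
Step 3: Mean = sum / n = 409 / 10 = 40.9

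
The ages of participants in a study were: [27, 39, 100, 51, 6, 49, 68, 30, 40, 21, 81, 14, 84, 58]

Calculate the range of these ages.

94

Step 1: Identify the maximum value: max = 100
Step 2: Identify the minimum value: min = 6
Step 3: Range = max - min = 100 - 6 = 94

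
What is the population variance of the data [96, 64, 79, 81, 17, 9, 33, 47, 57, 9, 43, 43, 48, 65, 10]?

711.9289

Step 1: Compute the mean: (96 + 64 + 79 + 81 + 17 + 9 + 33 + 47 + 57 + 9 + 43 + 43 + 48 + 65 + 10) / 15 = 46.7333
Step 2: Compute squared deviations from the mean:
  (96 - 46.7333)^2 = 2427.2044
  (64 - 46.7333)^2 = 298.1378
  (79 - 46.7333)^2 = 1041.1378
  (81 - 46.7333)^2 = 1174.2044
  (17 - 46.7333)^2 = 884.0711
  (9 - 46.7333)^2 = 1423.8044
  (33 - 46.7333)^2 = 188.6044
  (47 - 46.7333)^2 = 0.0711
  (57 - 46.7333)^2 = 105.4044
  (9 - 46.7333)^2 = 1423.8044
  (43 - 46.7333)^2 = 13.9378
  (43 - 46.7333)^2 = 13.9378
  (48 - 46.7333)^2 = 1.6044
  (65 - 46.7333)^2 = 333.6711
  (10 - 46.7333)^2 = 1349.3378
Step 3: Sum of squared deviations = 10678.9333
Step 4: Population variance = 10678.9333 / 15 = 711.9289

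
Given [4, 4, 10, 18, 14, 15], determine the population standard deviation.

5.3671

Step 1: Compute the mean: 10.8333
Step 2: Sum of squared deviations from the mean: 172.8333
Step 3: Population variance = 172.8333 / 6 = 28.8056
Step 4: Standard deviation = sqrt(28.8056) = 5.3671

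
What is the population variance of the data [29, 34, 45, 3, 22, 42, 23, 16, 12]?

170.321

Step 1: Compute the mean: (29 + 34 + 45 + 3 + 22 + 42 + 23 + 16 + 12) / 9 = 25.1111
Step 2: Compute squared deviations from the mean:
  (29 - 25.1111)^2 = 15.1235
  (34 - 25.1111)^2 = 79.0123
  (45 - 25.1111)^2 = 395.5679
  (3 - 25.1111)^2 = 488.9012
  (22 - 25.1111)^2 = 9.679
  (42 - 25.1111)^2 = 285.2346
  (23 - 25.1111)^2 = 4.4568
  (16 - 25.1111)^2 = 83.0123
  (12 - 25.1111)^2 = 171.9012
Step 3: Sum of squared deviations = 1532.8889
Step 4: Population variance = 1532.8889 / 9 = 170.321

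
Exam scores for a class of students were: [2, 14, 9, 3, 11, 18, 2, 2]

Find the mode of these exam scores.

2

Step 1: Count the frequency of each value:
  2: appears 3 time(s)
  3: appears 1 time(s)
  9: appears 1 time(s)
  11: appears 1 time(s)
  14: appears 1 time(s)
  18: appears 1 time(s)
Step 2: The value 2 appears most frequently (3 times).
Step 3: Mode = 2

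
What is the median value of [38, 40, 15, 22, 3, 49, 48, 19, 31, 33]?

32

Step 1: Sort the data in ascending order: [3, 15, 19, 22, 31, 33, 38, 40, 48, 49]
Step 2: The number of values is n = 10.
Step 3: Since n is even, the median is the average of positions 5 and 6:
  Median = (31 + 33) / 2 = 32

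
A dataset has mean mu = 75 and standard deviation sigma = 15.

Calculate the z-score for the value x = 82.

0.4667

Step 1: Recall the z-score formula: z = (x - mu) / sigma
Step 2: Substitute values: z = (82 - 75) / 15
Step 3: z = 7 / 15 = 0.4667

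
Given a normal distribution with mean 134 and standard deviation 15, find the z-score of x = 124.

-0.6667

Step 1: Recall the z-score formula: z = (x - mu) / sigma
Step 2: Substitute values: z = (124 - 134) / 15
Step 3: z = -10 / 15 = -0.6667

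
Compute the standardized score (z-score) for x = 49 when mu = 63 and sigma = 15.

-0.9333

Step 1: Recall the z-score formula: z = (x - mu) / sigma
Step 2: Substitute values: z = (49 - 63) / 15
Step 3: z = -14 / 15 = -0.9333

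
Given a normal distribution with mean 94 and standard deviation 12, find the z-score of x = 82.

-1

Step 1: Recall the z-score formula: z = (x - mu) / sigma
Step 2: Substitute values: z = (82 - 94) / 12
Step 3: z = -12 / 12 = -1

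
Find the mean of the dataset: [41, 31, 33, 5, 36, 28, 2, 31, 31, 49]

28.7

Step 1: Sum all values: 41 + 31 + 33 + 5 + 36 + 28 + 2 + 31 + 31 + 49 = 287
Step 2: Count the number of values: n = 10
Step 3: Mean = sum / n = 287 / 10 = 28.7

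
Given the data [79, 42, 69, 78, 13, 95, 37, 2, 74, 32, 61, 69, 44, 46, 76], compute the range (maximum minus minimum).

93

Step 1: Identify the maximum value: max = 95
Step 2: Identify the minimum value: min = 2
Step 3: Range = max - min = 95 - 2 = 93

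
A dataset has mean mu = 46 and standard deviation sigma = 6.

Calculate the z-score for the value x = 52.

1

Step 1: Recall the z-score formula: z = (x - mu) / sigma
Step 2: Substitute values: z = (52 - 46) / 6
Step 3: z = 6 / 6 = 1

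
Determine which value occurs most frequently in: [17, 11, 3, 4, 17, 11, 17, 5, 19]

17

Step 1: Count the frequency of each value:
  3: appears 1 time(s)
  4: appears 1 time(s)
  5: appears 1 time(s)
  11: appears 2 time(s)
  17: appears 3 time(s)
  19: appears 1 time(s)
Step 2: The value 17 appears most frequently (3 times).
Step 3: Mode = 17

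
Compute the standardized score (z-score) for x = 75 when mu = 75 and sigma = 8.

0

Step 1: Recall the z-score formula: z = (x - mu) / sigma
Step 2: Substitute values: z = (75 - 75) / 8
Step 3: z = 0 / 8 = 0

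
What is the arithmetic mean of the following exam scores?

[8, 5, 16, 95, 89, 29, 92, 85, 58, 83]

56

Step 1: Sum all values: 8 + 5 + 16 + 95 + 89 + 29 + 92 + 85 + 58 + 83 = 560
Step 2: Count the number of values: n = 10
Step 3: Mean = sum / n = 560 / 10 = 56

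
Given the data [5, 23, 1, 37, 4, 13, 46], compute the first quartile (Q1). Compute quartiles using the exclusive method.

4

Step 1: Sort the data: [1, 4, 5, 13, 23, 37, 46]
Step 2: n = 7
Step 3: Using the exclusive quartile method:
  Q1 = 4
  Q2 (median) = 13
  Q3 = 37
  IQR = Q3 - Q1 = 37 - 4 = 33
Step 4: Q1 = 4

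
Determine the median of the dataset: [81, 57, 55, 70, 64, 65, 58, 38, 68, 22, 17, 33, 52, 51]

56

Step 1: Sort the data in ascending order: [17, 22, 33, 38, 51, 52, 55, 57, 58, 64, 65, 68, 70, 81]
Step 2: The number of values is n = 14.
Step 3: Since n is even, the median is the average of positions 7 and 8:
  Median = (55 + 57) / 2 = 56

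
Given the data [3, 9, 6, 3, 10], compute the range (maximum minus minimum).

7

Step 1: Identify the maximum value: max = 10
Step 2: Identify the minimum value: min = 3
Step 3: Range = max - min = 10 - 3 = 7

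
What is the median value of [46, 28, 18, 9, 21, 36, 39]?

28

Step 1: Sort the data in ascending order: [9, 18, 21, 28, 36, 39, 46]
Step 2: The number of values is n = 7.
Step 3: Since n is odd, the median is the middle value at position 4: 28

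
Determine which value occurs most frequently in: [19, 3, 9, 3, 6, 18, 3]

3

Step 1: Count the frequency of each value:
  3: appears 3 time(s)
  6: appears 1 time(s)
  9: appears 1 time(s)
  18: appears 1 time(s)
  19: appears 1 time(s)
Step 2: The value 3 appears most frequently (3 times).
Step 3: Mode = 3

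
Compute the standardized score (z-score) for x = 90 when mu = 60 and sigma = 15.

2

Step 1: Recall the z-score formula: z = (x - mu) / sigma
Step 2: Substitute values: z = (90 - 60) / 15
Step 3: z = 30 / 15 = 2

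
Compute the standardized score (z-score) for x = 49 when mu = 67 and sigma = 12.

-1.5

Step 1: Recall the z-score formula: z = (x - mu) / sigma
Step 2: Substitute values: z = (49 - 67) / 12
Step 3: z = -18 / 12 = -1.5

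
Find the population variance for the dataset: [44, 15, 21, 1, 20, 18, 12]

145.6327

Step 1: Compute the mean: (44 + 15 + 21 + 1 + 20 + 18 + 12) / 7 = 18.7143
Step 2: Compute squared deviations from the mean:
  (44 - 18.7143)^2 = 639.3673
  (15 - 18.7143)^2 = 13.7959
  (21 - 18.7143)^2 = 5.2245
  (1 - 18.7143)^2 = 313.7959
  (20 - 18.7143)^2 = 1.6531
  (18 - 18.7143)^2 = 0.5102
  (12 - 18.7143)^2 = 45.0816
Step 3: Sum of squared deviations = 1019.4286
Step 4: Population variance = 1019.4286 / 7 = 145.6327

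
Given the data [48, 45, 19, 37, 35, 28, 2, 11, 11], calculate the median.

28

Step 1: Sort the data in ascending order: [2, 11, 11, 19, 28, 35, 37, 45, 48]
Step 2: The number of values is n = 9.
Step 3: Since n is odd, the median is the middle value at position 5: 28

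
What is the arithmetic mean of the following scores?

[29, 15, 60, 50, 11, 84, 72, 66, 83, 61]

53.1

Step 1: Sum all values: 29 + 15 + 60 + 50 + 11 + 84 + 72 + 66 + 83 + 61 = 531
Step 2: Count the number of values: n = 10
Step 3: Mean = sum / n = 531 / 10 = 53.1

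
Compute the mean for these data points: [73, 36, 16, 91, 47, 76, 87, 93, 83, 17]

61.9

Step 1: Sum all values: 73 + 36 + 16 + 91 + 47 + 76 + 87 + 93 + 83 + 17 = 619
Step 2: Count the number of values: n = 10
Step 3: Mean = sum / n = 619 / 10 = 61.9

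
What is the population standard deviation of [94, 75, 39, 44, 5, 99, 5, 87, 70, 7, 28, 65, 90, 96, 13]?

34.9111

Step 1: Compute the mean: 54.4667
Step 2: Sum of squared deviations from the mean: 18281.7333
Step 3: Population variance = 18281.7333 / 15 = 1218.7822
Step 4: Standard deviation = sqrt(1218.7822) = 34.9111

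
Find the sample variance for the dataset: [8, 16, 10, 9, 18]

20.2

Step 1: Compute the mean: (8 + 16 + 10 + 9 + 18) / 5 = 12.2
Step 2: Compute squared deviations from the mean:
  (8 - 12.2)^2 = 17.64
  (16 - 12.2)^2 = 14.44
  (10 - 12.2)^2 = 4.84
  (9 - 12.2)^2 = 10.24
  (18 - 12.2)^2 = 33.64
Step 3: Sum of squared deviations = 80.8
Step 4: Sample variance = 80.8 / 4 = 20.2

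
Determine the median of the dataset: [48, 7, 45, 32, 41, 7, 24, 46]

36.5

Step 1: Sort the data in ascending order: [7, 7, 24, 32, 41, 45, 46, 48]
Step 2: The number of values is n = 8.
Step 3: Since n is even, the median is the average of positions 4 and 5:
  Median = (32 + 41) / 2 = 36.5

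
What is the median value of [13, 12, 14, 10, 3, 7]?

11

Step 1: Sort the data in ascending order: [3, 7, 10, 12, 13, 14]
Step 2: The number of values is n = 6.
Step 3: Since n is even, the median is the average of positions 3 and 4:
  Median = (10 + 12) / 2 = 11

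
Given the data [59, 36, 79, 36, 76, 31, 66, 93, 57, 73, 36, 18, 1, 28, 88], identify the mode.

36

Step 1: Count the frequency of each value:
  1: appears 1 time(s)
  18: appears 1 time(s)
  28: appears 1 time(s)
  31: appears 1 time(s)
  36: appears 3 time(s)
  57: appears 1 time(s)
  59: appears 1 time(s)
  66: appears 1 time(s)
  73: appears 1 time(s)
  76: appears 1 time(s)
  79: appears 1 time(s)
  88: appears 1 time(s)
  93: appears 1 time(s)
Step 2: The value 36 appears most frequently (3 times).
Step 3: Mode = 36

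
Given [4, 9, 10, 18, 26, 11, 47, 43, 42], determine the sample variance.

280

Step 1: Compute the mean: (4 + 9 + 10 + 18 + 26 + 11 + 47 + 43 + 42) / 9 = 23.3333
Step 2: Compute squared deviations from the mean:
  (4 - 23.3333)^2 = 373.7778
  (9 - 23.3333)^2 = 205.4444
  (10 - 23.3333)^2 = 177.7778
  (18 - 23.3333)^2 = 28.4444
  (26 - 23.3333)^2 = 7.1111
  (11 - 23.3333)^2 = 152.1111
  (47 - 23.3333)^2 = 560.1111
  (43 - 23.3333)^2 = 386.7778
  (42 - 23.3333)^2 = 348.4444
Step 3: Sum of squared deviations = 2240
Step 4: Sample variance = 2240 / 8 = 280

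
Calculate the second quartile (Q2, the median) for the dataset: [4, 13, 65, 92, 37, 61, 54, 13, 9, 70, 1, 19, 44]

37

Step 1: Sort the data: [1, 4, 9, 13, 13, 19, 37, 44, 54, 61, 65, 70, 92]
Step 2: n = 13
Step 3: Q2 is the median. Since n is odd, it is the middle value at position 7: 37
Step 4: Q2 = 37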